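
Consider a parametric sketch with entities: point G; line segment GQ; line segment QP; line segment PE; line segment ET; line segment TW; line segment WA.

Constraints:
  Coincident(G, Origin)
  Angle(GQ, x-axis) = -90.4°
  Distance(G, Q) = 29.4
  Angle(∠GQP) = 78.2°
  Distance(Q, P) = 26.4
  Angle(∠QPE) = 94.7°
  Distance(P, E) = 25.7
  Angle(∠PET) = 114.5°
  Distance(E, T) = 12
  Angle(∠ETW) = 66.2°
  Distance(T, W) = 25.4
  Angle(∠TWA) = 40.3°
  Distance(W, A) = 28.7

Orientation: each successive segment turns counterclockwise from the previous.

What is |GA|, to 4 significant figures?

30.28

G is at the origin; GQ runs at -90.4° with length 29.4, so Q = (-0.2052, -29.40). ∠GQP = 78.2° gives QP at 11.40° from the x-axis; with |QP| = 26.4, P = (25.67, -24.18). ∠QPE = 94.7° gives PE at 96.70° from the x-axis; with |PE| = 25.7, E = (22.68, 1.343). ∠PET = 114.5° gives ET at 162.2° from the x-axis; with |ET| = 12.0, T = (11.25, 5.012). ∠ETW = 66.2° gives TW at -84.00° from the x-axis; with |TW| = 25.4, W = (13.90, -20.25). ∠TWA = 40.3° gives WA at 55.70° from the x-axis; with |WA| = 28.7, A = (30.08, 3.460). Then |GA| = |A − G| = 30.28.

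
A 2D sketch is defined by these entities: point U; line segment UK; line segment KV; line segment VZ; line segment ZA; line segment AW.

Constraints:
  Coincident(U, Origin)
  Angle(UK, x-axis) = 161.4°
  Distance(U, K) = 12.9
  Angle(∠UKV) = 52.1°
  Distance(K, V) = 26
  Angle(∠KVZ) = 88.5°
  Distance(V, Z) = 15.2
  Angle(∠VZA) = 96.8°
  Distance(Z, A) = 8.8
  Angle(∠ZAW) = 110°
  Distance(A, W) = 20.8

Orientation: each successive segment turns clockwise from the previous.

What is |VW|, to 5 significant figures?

18.265

∠VZA = 96.8° gives ZA at -141.20° from the x-axis; with |ZA| = 8.8, A = (10.651, 0.060492). ∠ZAW = 110.0° gives AW at 148.80° from the x-axis; with |AW| = 20.8, W = (-7.1402, 10.835). Then |VW| = |W − V| = 18.265.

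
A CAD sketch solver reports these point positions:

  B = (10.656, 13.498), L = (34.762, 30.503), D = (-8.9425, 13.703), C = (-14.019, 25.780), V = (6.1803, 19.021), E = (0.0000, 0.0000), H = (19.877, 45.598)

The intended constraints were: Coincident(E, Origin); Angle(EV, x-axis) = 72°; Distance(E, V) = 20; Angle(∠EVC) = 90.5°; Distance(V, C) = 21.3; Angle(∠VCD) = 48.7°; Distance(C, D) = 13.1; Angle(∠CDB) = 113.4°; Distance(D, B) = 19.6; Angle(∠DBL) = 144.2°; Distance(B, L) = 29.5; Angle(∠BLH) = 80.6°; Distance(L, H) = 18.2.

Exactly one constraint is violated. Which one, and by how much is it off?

Distance(L, H) = 18.2 — off by 3.00.

E = (0.00, 0.00) ✓; EV at 72.00° ✓; |EV| = 20.00 ✓; ∠EVC = 90.50° ✓; |VC| = 21.30 ✓; ∠VCD = 48.70° ✓; |CD| = 13.10 ✓; ∠CDB = 113.4° ✓; |DB| = 19.60 ✓; ∠DBL = 144.2° ✓; |BL| = 29.50 ✓; ∠BLH = 80.60° ✓; |LH| = 21.20 ✗.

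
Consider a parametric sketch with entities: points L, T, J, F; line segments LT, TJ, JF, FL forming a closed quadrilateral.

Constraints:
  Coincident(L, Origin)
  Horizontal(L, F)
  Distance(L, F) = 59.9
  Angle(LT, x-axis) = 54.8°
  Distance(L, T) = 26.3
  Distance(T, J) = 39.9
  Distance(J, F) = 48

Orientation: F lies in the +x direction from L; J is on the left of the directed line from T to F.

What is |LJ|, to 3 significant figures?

65.5

Checks: |TJ| = 39.90 ✓; |JF| = 48.00 ✓.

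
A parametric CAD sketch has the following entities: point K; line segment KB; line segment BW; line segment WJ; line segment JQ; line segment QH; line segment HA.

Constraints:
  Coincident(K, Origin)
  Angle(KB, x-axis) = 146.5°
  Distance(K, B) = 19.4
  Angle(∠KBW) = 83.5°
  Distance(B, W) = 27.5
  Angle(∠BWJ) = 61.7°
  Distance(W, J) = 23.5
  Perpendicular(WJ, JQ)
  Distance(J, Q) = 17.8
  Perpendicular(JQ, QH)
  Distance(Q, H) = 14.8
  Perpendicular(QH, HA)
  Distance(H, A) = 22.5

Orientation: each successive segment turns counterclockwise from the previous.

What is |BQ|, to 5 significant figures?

12.272

K is at the origin; KB runs at 146.5° with length 19.4, so B = (-16.177, 10.708). ∠KBW = 83.5° gives BW at -117.00° from the x-axis; with |BW| = 27.5, W = (-28.662, -13.795). ∠BWJ = 61.7° gives WJ at 1.3000° from the x-axis; with |WJ| = 23.5, J = (-5.1682, -13.262). WJ is perpendicular to JQ, so JQ runs at 91.300°; with |JQ| = 17.8, Q = (-5.5720, 4.5335). Then |BQ| = |Q − B| = 12.272.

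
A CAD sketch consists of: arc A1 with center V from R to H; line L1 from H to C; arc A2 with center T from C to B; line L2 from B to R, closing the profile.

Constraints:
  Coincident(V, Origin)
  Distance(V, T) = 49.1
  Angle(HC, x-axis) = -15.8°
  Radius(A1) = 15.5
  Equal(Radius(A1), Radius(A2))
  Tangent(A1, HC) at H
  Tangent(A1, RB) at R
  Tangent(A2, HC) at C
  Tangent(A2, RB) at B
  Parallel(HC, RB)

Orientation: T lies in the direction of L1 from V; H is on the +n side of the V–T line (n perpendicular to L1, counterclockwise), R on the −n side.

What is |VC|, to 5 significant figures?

51.488

Tangency of A1 to both parallel lines with radius 15.5 puts H and R at V ± 15.5·n: H = (4.2203, 14.914), R = (-4.2203, -14.914). Equal radii place C and B the same way about T: C = T + 15.5·n = (51.465, 1.5454), B = T − 15.5·n = (43.025, -28.283). Then |VC| = |C − V| = 51.488.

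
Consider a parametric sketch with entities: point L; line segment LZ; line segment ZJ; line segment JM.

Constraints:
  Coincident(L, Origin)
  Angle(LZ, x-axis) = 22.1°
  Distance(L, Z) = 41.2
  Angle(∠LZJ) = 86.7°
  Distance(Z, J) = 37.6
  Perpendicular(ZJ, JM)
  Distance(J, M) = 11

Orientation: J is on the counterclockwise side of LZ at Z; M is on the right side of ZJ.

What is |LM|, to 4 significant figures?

62.92

L is at the origin; LZ runs at 22.1° with length 41.2, so Z = 41.2·(cos 22.1°, sin 22.1°) = (38.17, 15.50). ∠LZJ = 86.7°, so ZJ runs at 22.1° + (180° − 86.7°) = 115.4° from the x-axis; with |ZJ| = 37.6, J = Z + 37.6·(cos 115.4°, sin 115.4°) = (22.05, 49.47). ZJ ⟂ JM; with |JM| = 11.0 on the right of ZJ, M = J + 11.0·(0.9033, 0.4289) = (31.98, 54.18). Then |LM| = |M − L| = 62.92.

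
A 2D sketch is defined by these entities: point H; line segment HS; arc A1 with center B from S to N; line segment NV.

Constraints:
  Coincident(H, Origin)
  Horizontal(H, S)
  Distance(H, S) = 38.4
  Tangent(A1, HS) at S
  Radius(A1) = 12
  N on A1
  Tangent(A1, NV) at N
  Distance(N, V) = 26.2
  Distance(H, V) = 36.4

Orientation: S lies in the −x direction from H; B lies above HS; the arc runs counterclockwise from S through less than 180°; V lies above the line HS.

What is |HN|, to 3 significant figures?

28.3

Checks: |BN| = 12.00 ✓; ∠(BN, NV) = 90.00° ✓; |NV| = 26.20 ✓; |HV| = 36.40 ✓.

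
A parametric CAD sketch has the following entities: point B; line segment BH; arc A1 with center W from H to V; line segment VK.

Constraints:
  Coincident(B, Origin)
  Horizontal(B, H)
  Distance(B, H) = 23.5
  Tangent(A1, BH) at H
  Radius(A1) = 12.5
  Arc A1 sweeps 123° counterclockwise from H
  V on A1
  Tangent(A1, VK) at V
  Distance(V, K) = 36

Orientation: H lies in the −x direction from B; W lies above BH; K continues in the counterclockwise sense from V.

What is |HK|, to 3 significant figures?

50.3

B is at the origin; B and H share the same y with |BH| = 23.5 and H on the −x side, so H = (-23.5, 0.00). Since A1 is tangent to BH there, WH ⟂ BH, so W = H + (0, 12.5) = (-23.5, 12.5). On A1, H sits at bearing -90° from W; a 123° counterclockwise sweep puts V at bearing 33°, so V = W + 12.5·(cos 33°, sin 33°) = (-13.0, 19.3). Tangency of A1 to VK means the radius WV is perpendicular to VK, so VK runs along (−sin 33°, cos 33°); with |VK| = 36.0, K = (-32.6, 49.5). Then |HK| = |K − H| = 50.3.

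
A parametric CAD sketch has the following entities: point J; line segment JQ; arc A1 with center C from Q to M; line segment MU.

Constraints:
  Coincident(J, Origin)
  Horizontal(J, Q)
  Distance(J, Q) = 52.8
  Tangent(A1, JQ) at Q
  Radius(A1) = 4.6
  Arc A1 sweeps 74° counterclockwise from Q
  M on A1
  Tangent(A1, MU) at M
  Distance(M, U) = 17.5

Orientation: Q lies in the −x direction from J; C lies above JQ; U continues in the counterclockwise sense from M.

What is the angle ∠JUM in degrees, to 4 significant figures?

81.17°

On A1, Q sits at bearing -90° from C; a 74° counterclockwise sweep puts M at bearing -16°, so M = C + 4.6·(cos -16°, sin -16°) = (-48.38, 3.332). Since A1 is tangent to MU there, CM ⟂ MU, so MU runs along (−sin -16°, cos -16°); with |MU| = 17.5, U = (-43.55, 20.15). Then cos ∠JUM = UJ·UM / (|UJ||UM|), giving 81.17°.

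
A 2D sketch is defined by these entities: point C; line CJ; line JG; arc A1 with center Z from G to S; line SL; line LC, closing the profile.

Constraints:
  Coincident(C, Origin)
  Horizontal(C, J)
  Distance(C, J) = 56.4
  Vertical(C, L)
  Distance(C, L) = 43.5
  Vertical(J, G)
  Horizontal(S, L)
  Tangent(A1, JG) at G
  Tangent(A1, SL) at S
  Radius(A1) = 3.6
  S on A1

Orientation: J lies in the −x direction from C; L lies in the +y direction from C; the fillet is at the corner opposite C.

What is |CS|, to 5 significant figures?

68.411

C is at the origin; C and J share the same y with |CJ| = 56.4 and J on the −x side, so J = (-56.400, 0.0000). C and L share the same x with |CL| = 43.5 and L on the +y side, so L = (0.0000, 43.500). The virtual corner opposite C is at (-56.400, 43.500). Since A1 is tangent to JG there, ZG ⟂ JG and A1 meets SL tangentially, so ZS is at right angles to SL, with radius 3.6, so the center Z sits 3.6 in from both sides at Z = (-52.800, 39.900). That places the tangent points at G = (-56.400, 39.900) on JG and S = (-52.800, 43.500) on SL. Then |CS| = |S − C| = 68.411.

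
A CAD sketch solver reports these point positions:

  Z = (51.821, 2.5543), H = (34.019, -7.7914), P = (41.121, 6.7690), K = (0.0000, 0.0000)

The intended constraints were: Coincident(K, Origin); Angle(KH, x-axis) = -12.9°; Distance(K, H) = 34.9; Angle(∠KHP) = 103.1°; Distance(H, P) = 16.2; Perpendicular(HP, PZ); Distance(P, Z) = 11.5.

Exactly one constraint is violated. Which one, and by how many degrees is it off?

Perpendicular(HP, PZ) — off by 4.50°.

K = (0.00, 0.00) ✓; KH at -12.90° ✓; |KH| = 34.90 ✓; ∠KHP = 103.1° ✓; |HP| = 16.20 ✓; ∠(HP, PZ) = 85.50° ✗; |PZ| = 11.50 ✓.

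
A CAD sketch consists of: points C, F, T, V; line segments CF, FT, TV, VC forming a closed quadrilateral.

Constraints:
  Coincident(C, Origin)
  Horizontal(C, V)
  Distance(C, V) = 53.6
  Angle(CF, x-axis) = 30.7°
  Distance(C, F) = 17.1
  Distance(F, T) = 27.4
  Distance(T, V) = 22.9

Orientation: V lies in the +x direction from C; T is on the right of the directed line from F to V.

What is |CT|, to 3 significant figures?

35.4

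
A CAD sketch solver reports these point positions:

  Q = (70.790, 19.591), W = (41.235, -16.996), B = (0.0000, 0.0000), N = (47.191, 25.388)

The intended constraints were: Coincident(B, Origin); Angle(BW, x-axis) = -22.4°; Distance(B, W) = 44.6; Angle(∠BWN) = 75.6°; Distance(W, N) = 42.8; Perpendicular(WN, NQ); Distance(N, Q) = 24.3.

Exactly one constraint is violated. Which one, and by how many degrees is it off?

Perpendicular(WN, NQ) — off by 5.80°.

B = (0.00, 0.00) ✓; BW at -22.40° ✓; |BW| = 44.60 ✓; ∠BWN = 75.60° ✓; |WN| = 42.80 ✓; ∠(WN, NQ) = 95.80° ✗; |NQ| = 24.30 ✓.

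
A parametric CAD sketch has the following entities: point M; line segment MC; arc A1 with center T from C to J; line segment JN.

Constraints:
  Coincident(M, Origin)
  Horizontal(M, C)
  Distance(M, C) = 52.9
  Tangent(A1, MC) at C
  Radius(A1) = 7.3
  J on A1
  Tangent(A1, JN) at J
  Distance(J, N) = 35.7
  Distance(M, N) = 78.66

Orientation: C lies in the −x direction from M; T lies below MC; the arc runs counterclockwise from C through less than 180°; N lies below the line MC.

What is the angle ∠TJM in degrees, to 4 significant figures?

17.19°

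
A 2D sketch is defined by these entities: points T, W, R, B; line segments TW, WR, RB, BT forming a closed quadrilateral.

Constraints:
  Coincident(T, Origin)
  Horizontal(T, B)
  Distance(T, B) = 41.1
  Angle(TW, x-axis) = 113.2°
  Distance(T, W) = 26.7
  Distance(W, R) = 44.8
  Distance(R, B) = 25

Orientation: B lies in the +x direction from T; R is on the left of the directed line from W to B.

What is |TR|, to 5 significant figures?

41.875

T is at the origin; T and B share the same y with |TB| = 41.1 and B in +x, so B = (41.1, 0). TW runs at 113.2° with |TW| = 26.7, so W = (-10.518, 24.541). R is determined by |WR| = 44.8 and |RB| = 25.0 together: it lies at the intersection of circle(W, 44.8) and circle(B, 25.0). With |WB| = 57.155, the foot of the radical line on WB is 40.668 from W and the perpendicular offset is √(44.8² − 40.668²) = 18.793. Taking the left-of-WB solution: R = (34.279, 24.052).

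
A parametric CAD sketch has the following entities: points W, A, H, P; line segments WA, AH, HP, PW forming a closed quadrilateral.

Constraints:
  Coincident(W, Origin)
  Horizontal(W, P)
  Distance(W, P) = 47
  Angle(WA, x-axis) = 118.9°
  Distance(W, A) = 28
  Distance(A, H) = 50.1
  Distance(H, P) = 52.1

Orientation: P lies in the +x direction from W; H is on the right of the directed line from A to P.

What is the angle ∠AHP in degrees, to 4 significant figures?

79.41°

Checks: W.y = 0.00, P.y = 0.00 ✓; |AH| = 50.10 ✓; |HP| = 52.10 ✓.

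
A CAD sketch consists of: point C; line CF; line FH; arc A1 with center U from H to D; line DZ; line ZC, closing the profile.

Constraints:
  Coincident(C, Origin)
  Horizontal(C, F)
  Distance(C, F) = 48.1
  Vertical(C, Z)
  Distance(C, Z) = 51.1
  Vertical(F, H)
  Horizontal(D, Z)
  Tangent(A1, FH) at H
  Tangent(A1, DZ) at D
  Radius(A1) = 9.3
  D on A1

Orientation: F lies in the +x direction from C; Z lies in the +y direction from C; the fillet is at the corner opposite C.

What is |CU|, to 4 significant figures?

57.03

C and Z share the same x with |CZ| = 51.1 and Z on the +y side, so Z = (0.000, 51.10). The virtual corner opposite C is at (48.10, 51.10). A1 meets FH tangentially, so UH is at right angles to FH and tangency of A1 to DZ means the radius UD is perpendicular to DZ, with radius 9.3, so the center U sits 9.3 in from both sides at U = (38.80, 41.80). Then |CU| = |U − C| = 57.03.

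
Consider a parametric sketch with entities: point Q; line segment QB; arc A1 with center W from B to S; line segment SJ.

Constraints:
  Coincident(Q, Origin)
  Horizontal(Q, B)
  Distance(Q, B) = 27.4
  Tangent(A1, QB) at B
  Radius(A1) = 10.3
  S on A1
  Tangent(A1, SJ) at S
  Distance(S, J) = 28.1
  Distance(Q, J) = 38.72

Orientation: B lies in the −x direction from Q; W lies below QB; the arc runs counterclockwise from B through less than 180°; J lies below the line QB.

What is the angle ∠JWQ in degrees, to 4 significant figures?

81.69°

Checks: |WS| = 10.30 ✓; ∠(WS, SJ) = 90.00° ✓; |SJ| = 28.10 ✓; |QJ| = 38.72 ✓.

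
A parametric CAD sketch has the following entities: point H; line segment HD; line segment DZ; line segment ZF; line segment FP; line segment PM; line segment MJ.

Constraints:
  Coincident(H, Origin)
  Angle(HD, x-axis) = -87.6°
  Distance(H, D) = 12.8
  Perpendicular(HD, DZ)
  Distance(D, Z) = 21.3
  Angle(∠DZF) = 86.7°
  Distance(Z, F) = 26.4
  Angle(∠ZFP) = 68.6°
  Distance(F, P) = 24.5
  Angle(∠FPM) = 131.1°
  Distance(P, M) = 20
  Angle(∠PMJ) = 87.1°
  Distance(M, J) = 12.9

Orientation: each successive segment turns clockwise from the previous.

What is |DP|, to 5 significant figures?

16.308

H is at the origin; HD runs at -87.6° with length 12.8, so D = (0.53601, -12.789). HD is perpendicular to DZ, so DZ runs at -177.60°; with |DZ| = 21.3, Z = (-20.745, -13.681). ∠DZF = 86.7° gives ZF at 89.100° from the x-axis; with |ZF| = 26.4, F = (-20.331, 12.716). ∠ZFP = 68.6° gives FP at -22.300° from the x-axis; with |FP| = 24.5, P = (2.3370, 3.4193). Then |DP| = |P − D| = 16.308.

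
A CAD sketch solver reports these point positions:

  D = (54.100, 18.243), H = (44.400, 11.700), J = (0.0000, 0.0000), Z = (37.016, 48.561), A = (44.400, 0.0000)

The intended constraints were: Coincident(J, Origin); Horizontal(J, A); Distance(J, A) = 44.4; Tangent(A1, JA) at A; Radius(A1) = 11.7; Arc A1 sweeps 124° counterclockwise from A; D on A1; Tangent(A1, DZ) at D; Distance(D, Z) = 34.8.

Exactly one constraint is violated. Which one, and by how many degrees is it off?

Tangent(A1, DZ) at D — off by 4.60°.

J = (0.00, 0.00) ✓; J.y = 0.00, A.y = 0.00 ✓; |JA| = 44.40 ✓; ∠(HA, AJ) = 90.00° ✓; |HA| = 11.70 ✓; bearing(H→D) − bearing(H→A) = 124.0° ✓; |HD| = 11.70 ✓; ∠(HD, DZ) = 94.60° ✗; |DZ| = 34.80 ✓.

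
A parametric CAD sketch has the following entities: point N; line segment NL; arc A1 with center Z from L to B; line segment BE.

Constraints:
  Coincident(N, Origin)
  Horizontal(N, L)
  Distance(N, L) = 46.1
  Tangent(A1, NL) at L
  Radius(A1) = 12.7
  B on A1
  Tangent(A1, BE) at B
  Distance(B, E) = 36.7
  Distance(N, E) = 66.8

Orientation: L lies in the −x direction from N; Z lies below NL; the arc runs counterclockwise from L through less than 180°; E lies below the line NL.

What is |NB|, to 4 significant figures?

60.40

Checks: |ZB| = 12.70 ✓; ∠(ZB, BE) = 90.00° ✓; |BE| = 36.70 ✓; |NE| = 66.80 ✓.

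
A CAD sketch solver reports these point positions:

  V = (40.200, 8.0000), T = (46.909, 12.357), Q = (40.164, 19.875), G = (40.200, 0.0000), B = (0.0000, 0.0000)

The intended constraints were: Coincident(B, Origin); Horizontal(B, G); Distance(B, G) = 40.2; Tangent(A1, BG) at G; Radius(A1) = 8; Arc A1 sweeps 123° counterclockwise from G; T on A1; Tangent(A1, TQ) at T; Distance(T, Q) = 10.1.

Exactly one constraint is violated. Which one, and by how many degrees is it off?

Tangent(A1, TQ) at T — off by 8.90°.

B = (0.00, 0.00) ✓; B.y = 0.00, G.y = 0.00 ✓; |BG| = 40.20 ✓; ∠(VG, GB) = 90.00° ✓; |VG| = 8.000 ✓; bearing(V→T) − bearing(V→G) = 123.0° ✓; |VT| = 8.000 ✓; ∠(VT, TQ) = 81.10° ✗; |TQ| = 10.10 ✓.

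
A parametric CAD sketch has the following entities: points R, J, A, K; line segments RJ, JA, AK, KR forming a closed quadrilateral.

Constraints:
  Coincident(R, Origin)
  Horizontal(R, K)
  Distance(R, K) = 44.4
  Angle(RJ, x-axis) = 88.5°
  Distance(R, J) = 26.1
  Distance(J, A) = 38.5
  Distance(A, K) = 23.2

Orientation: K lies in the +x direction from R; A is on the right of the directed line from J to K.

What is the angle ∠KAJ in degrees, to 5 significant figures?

108.65°

R is at the origin; RK is horizontal with |RK| = 44.4 and K in +x, so K = (44.4, 0). RJ runs at 88.5° with |RJ| = 26.1, so J = (0.68322, 26.091). A is determined by |JA| = 38.5 and |AK| = 23.2 together: it lies at the intersection of circle(J, 38.5) and circle(K, 23.2). With |JK| = 50.911, the foot of the radical line on JK is 34.727 from J and the perpendicular offset is √(38.5² − 34.727²) = 16.623. Taking the right-of-JK solution: A = (21.984, -5.9797).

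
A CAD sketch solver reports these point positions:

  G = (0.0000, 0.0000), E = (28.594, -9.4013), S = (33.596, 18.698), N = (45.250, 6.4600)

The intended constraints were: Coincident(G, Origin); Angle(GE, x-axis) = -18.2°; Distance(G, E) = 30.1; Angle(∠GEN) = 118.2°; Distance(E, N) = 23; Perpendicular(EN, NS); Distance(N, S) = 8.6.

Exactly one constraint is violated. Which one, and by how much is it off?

Distance(N, S) = 8.6 — off by 8.30.

G = (0.00, 0.00) ✓; GE at -18.20° ✓; |GE| = 30.10 ✓; ∠GEN = 118.2° ✓; |EN| = 23.00 ✓; ∠(EN, NS) = 90.00° ✓; |NS| = 16.90 ✗.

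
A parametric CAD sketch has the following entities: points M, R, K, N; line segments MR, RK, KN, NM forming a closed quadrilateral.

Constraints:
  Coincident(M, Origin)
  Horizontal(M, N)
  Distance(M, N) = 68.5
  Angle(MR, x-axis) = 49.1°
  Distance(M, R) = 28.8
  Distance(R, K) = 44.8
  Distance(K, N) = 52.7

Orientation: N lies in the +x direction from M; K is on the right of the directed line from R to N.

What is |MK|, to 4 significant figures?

31.18

M is at the origin; MN is horizontal with |MN| = 68.5 and N in +x, so N = (68.5, 0). MR runs at 49.1° with |MR| = 28.8, so R = (18.86, 21.77). K is determined by |RK| = 44.8 and |KN| = 52.7 together: it lies at the intersection of circle(R, 44.8) and circle(N, 52.7). With |RN| = 54.21, the foot of the radical line on RN is 20.00 from R and the perpendicular offset is √(44.8² − 20.00²) = 40.09. Taking the right-of-RN solution: K = (21.07, -22.98).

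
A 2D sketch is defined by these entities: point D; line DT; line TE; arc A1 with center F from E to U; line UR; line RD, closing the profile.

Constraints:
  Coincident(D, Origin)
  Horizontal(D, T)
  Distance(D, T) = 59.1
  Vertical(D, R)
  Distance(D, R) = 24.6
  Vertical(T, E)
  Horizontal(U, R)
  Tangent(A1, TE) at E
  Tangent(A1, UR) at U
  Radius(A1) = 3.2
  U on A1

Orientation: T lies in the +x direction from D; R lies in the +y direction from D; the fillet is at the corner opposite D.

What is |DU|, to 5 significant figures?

61.073

D is at the origin; D and T share the same y with |DT| = 59.1 and T on the +x side, so T = (59.100, 0.0000). DR is vertical with |DR| = 24.6 and R on the +y side, so R = (0.0000, 24.600). The virtual corner opposite D is at (59.100, 24.600). The tangent condition forces FE to be normal to TE and the tangent condition forces FU to be normal to UR, with radius 3.2, so the center F sits 3.2 in from both sides at F = (55.900, 21.400). That places the tangent points at E = (59.100, 21.400) on TE and U = (55.900, 24.600) on UR. Then |DU| = |U − D| = 61.073.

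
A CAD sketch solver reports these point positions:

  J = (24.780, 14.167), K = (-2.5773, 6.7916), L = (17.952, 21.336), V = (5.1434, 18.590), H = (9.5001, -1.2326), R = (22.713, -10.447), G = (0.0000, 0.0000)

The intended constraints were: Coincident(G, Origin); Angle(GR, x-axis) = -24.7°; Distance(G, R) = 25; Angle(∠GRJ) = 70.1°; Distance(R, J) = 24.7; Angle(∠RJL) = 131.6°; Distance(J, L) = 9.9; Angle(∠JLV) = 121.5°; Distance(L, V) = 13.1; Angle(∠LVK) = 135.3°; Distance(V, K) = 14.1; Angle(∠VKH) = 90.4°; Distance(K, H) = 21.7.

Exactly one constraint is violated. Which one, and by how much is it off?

Distance(K, H) = 21.7 — off by 7.20.

G = (0.00, 0.00) ✓; GR at -24.70° ✓; |GR| = 25.00 ✓; ∠GRJ = 70.10° ✓; |RJ| = 24.70 ✓; ∠RJL = 131.6° ✓; |JL| = 9.900 ✓; ∠JLV = 121.5° ✓; |LV| = 13.10 ✓; ∠LVK = 135.3° ✓; |VK| = 14.10 ✓; ∠VKH = 90.40° ✓; |KH| = 14.50 ✗.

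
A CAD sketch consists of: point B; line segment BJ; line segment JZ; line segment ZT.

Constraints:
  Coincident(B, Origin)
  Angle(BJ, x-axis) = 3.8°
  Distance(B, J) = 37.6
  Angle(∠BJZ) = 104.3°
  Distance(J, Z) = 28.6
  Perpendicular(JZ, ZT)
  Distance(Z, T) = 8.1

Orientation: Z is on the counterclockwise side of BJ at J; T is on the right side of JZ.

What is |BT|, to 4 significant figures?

58.47

B is at the origin; BJ runs at 3.8° with length 37.6, so J = 37.6·(cos 3.8°, sin 3.8°) = (37.52, 2.492). ∠BJZ = 104.3°, so JZ runs at 3.8° + (180° − 104.3°) = 79.50° from the x-axis; with |JZ| = 28.6, Z = J + 28.6·(cos 79.50°, sin 79.50°) = (42.73, 30.61). JZ is perpendicular to ZT; with |ZT| = 8.1 on the right of JZ, T = Z + 8.1·(0.9833, -0.1822) = (50.69, 29.14). Then |BT| = |T − B| = 58.47.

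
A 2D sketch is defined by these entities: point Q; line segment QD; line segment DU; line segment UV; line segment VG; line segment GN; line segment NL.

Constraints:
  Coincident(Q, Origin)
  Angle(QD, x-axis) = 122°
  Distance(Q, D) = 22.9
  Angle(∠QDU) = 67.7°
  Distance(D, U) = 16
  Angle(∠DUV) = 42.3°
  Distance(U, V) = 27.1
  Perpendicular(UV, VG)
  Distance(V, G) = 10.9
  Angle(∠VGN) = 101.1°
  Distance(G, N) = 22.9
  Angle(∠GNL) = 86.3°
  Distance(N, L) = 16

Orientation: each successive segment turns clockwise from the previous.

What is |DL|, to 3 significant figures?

14.6

Q is at the origin; QD runs at 122.0° with length 22.9, so D = (-12.1, 19.4). ∠QDU = 67.7° gives DU at 9.70° from the x-axis; with |DU| = 16.0, U = (3.64, 22.1). ∠DUV = 42.3° gives UV at -128° from the x-axis; with |UV| = 27.1, V = (-13.0, 0.761). UV is perpendicular to VG, so VG runs at 142°; with |VG| = 10.9, G = (-21.6, 7.47). ∠VGN = 101.1° gives GN at 63.1° from the x-axis; with |GN| = 22.9, N = (-11.3, 27.9). ∠GNL = 86.3° gives NL at -30.6° from the x-axis; with |NL| = 16.0, L = (2.49, 19.7). Then |DL| = |L − D| = 14.6.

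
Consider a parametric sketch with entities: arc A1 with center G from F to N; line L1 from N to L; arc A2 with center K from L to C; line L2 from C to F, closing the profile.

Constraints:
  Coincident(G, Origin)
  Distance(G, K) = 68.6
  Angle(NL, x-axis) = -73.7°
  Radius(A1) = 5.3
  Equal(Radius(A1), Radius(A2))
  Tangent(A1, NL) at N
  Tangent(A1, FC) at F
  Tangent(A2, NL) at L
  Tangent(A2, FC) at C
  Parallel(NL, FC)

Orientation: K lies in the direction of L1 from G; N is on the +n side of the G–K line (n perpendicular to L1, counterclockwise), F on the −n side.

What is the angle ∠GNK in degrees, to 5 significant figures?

85.582°

G is at the origin and K lies 68.6 along u from G, so K = 68.6·u = (19.254, -65.843). Tangency of A1 to both parallel lines with radius 5.3 puts N and F at G ± 5.3·n: N = (5.0870, 1.4875), F = (-5.0870, -1.4875). Then cos ∠GNK = NG·NK / (|NG||NK|), giving 85.582°.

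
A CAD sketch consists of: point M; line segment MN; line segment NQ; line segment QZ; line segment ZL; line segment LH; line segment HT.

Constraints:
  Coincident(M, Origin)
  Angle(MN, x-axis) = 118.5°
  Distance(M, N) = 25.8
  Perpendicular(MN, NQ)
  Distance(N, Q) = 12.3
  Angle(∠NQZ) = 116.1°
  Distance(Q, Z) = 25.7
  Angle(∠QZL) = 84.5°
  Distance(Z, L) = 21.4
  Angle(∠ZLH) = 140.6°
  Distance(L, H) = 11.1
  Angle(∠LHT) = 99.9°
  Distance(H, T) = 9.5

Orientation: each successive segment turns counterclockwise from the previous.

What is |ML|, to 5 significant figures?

5.9919

M is at the origin; MN runs at 118.5° with length 25.8, so N = (-12.311, 22.673). The perpendicularity gives NQ at right angles to MN, so NQ runs at -151.50°; with |NQ| = 12.3, Q = (-23.120, 16.804). ∠NQZ = 116.1° gives QZ at -87.600° from the x-axis; with |QZ| = 25.7, Z = (-22.044, -8.8730). ∠QZL = 84.5° gives ZL at 7.9000° from the x-axis; with |ZL| = 21.4, L = (-0.84704, -5.9317). Then |ML| = |L − M| = 5.9919.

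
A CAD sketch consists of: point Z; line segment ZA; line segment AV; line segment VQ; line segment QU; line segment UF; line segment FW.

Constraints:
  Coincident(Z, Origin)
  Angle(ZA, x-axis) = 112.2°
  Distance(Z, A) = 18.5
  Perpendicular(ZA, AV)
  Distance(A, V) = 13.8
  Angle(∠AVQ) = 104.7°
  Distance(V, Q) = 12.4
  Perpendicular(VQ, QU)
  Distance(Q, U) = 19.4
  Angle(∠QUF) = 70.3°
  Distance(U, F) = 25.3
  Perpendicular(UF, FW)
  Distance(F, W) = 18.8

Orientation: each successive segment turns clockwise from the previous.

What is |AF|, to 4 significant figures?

8.296

Z is at the origin; ZA runs at 112.2° with length 18.5, so A = (-6.990, 17.13). The perpendicularity gives AV at right angles to ZA, so AV runs at 22.20°; with |AV| = 13.8, V = (5.787, 22.34). ∠AVQ = 104.7° gives VQ at -53.10° from the x-axis; with |VQ| = 12.4, Q = (13.23, 12.43). The perpendicularity gives QU at right angles to VQ, so QU runs at -143.1°; with |QU| = 19.4, U = (-2.282, 0.7786). ∠QUF = 70.3° gives UF at 107.2° from the x-axis; with |UF| = 25.3, F = (-9.763, 24.95). Then |AF| = |F − A| = 8.296.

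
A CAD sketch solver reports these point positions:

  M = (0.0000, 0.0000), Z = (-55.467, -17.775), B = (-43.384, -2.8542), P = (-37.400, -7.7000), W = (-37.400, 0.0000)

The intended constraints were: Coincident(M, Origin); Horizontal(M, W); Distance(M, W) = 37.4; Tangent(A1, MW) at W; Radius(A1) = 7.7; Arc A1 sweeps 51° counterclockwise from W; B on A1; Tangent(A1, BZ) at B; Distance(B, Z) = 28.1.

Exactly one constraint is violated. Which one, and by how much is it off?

Distance(B, Z) = 28.1 — off by 8.90.

M = (0.00, 0.00) ✓; M.y = 0.00, W.y = 0.00 ✓; |MW| = 37.40 ✓; ∠(PW, WM) = 90.00° ✓; |PW| = 7.700 ✓; bearing(P→B) − bearing(P→W) = 51.00° ✓; |PB| = 7.700 ✓; ∠(PB, BZ) = 90.00° ✓; |BZ| = 19.20 ✗.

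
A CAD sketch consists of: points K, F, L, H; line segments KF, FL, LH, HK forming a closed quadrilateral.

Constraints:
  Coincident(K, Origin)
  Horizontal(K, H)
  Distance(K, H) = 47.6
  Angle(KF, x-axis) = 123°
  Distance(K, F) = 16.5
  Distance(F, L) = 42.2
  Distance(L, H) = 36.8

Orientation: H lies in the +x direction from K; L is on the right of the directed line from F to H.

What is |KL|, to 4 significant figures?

25.77

Checks: |FL| = 42.20 ✓; |LH| = 36.80 ✓.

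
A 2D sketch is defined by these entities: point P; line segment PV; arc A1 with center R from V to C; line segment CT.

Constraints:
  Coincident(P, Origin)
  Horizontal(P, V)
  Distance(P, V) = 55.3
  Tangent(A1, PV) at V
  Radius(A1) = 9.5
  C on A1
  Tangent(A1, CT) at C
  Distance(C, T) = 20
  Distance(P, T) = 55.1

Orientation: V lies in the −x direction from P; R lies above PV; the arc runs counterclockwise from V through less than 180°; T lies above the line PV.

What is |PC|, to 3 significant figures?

46.8

Checks: P = (0.00, 0.00) ✓; ∠(RV, VP) = 90.00° ✓; |RC| = 9.500 ✓; ∠(RC, CT) = 90.00° ✓; |CT| = 20.00 ✓; |PT| = 55.10 ✓.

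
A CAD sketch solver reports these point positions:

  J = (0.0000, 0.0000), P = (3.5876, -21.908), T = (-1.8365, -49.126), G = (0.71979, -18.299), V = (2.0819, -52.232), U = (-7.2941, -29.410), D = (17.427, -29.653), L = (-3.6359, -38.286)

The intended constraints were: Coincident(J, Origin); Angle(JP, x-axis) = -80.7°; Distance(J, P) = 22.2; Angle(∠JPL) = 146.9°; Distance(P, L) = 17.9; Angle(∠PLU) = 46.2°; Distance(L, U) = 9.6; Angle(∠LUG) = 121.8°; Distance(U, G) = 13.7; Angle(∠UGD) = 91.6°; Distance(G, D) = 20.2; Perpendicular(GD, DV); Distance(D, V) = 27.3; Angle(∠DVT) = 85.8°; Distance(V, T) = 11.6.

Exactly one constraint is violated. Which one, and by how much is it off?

Distance(V, T) = 11.6 — off by 6.60.

J = (0.00, 0.00) ✓; JP at -80.70° ✓; |JP| = 22.20 ✓; ∠JPL = 146.9° ✓; |PL| = 17.90 ✓; ∠PLU = 46.20° ✓; |LU| = 9.600 ✓; ∠LUG = 121.8° ✓; |UG| = 13.70 ✓; ∠UGD = 91.60° ✓; |GD| = 20.20 ✓; ∠(GD, DV) = 90.00° ✓; |DV| = 27.30 ✓; ∠DVT = 85.80° ✓; |VT| = 5.000 ✗.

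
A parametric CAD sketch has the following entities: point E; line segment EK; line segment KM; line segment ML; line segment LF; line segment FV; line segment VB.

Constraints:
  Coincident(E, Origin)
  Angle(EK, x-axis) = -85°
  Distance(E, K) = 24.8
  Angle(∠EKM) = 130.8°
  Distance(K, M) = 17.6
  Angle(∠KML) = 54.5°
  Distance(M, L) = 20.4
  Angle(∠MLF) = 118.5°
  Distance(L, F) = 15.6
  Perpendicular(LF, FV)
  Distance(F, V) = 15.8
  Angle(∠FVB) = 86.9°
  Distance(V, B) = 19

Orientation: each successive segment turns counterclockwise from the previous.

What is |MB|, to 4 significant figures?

7.101

LF ⟂ FV, so FV runs at -118.8°; with |FV| = 15.8, V = (-4.739, -20.93). ∠FVB = 86.9° gives VB at -25.70° from the x-axis; with |VB| = 19.0, B = (12.38, -29.17). Then |MB| = |B − M| = 7.101.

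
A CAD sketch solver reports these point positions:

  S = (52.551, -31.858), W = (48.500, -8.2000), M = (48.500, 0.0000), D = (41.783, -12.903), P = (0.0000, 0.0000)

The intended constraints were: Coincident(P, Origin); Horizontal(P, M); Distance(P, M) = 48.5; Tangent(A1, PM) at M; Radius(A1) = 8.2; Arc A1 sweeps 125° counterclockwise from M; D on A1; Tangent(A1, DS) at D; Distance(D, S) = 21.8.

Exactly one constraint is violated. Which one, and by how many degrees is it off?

Tangent(A1, DS) at D — off by 5.40°.

P = (0.00, 0.00) ✓; P.y = 0.00, M.y = 0.00 ✓; |PM| = 48.50 ✓; ∠(WM, MP) = 90.00° ✓; |WM| = 8.200 ✓; bearing(W→D) − bearing(W→M) = 125.0° ✓; |WD| = 8.200 ✓; ∠(WD, DS) = 95.40° ✗; |DS| = 21.80 ✓.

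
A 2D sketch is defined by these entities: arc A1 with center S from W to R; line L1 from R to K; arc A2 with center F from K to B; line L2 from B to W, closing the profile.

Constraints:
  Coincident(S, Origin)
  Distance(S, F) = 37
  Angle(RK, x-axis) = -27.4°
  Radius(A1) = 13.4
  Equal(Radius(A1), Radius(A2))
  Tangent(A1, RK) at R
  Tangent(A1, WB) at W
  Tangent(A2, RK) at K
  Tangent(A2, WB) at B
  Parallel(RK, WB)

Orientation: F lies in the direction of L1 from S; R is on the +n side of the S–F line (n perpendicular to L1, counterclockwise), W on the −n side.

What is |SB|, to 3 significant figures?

39.4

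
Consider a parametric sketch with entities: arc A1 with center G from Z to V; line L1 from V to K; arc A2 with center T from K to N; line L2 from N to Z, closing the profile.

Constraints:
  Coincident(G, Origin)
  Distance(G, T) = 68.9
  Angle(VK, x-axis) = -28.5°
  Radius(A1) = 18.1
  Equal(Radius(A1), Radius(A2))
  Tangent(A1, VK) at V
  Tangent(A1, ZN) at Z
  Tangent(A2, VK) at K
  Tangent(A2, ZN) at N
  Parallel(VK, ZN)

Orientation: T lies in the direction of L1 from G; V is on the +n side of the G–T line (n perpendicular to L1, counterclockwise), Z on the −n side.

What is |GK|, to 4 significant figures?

71.24

The slot axis is L1's direction at -28.5°, so u = (cos -28.5°, sin -28.5°) = (0.8788, -0.4772) and n = (−sin -28.5°, cos -28.5°) = (0.4772, 0.8788). G is at the origin and T lies 68.9 along u from G, so T = 68.9·u = (60.55, -32.88). Tangency of A1 to both parallel lines with radius 18.1 puts V and Z at G ± 18.1·n: V = (8.637, 15.91), Z = (-8.637, -15.91). Equal radii place K and N the same way about T: K = T + 18.1·n = (69.19, -16.97), N = T − 18.1·n = (51.91, -48.78). Then |GK| = |K − G| = 71.24.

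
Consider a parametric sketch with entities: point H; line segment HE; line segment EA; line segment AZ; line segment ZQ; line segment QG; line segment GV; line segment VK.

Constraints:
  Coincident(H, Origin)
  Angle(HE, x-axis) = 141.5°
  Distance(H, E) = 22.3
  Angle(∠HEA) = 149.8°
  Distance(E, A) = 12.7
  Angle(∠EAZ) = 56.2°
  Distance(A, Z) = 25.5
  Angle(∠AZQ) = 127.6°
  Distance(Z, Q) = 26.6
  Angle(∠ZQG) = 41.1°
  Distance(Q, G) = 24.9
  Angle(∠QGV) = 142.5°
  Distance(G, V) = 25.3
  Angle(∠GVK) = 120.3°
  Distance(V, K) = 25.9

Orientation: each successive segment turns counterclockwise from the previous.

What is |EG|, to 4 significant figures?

11.70

∠AZQ = 127.6° gives ZQ at -12.10° from the x-axis; with |ZQ| = 26.6, Q = (6.968, -12.88). ∠ZQG = 41.1° gives QG at 126.8° from the x-axis; with |QG| = 24.9, G = (-7.948, 7.062). Then |EG| = |G − E| = 11.70.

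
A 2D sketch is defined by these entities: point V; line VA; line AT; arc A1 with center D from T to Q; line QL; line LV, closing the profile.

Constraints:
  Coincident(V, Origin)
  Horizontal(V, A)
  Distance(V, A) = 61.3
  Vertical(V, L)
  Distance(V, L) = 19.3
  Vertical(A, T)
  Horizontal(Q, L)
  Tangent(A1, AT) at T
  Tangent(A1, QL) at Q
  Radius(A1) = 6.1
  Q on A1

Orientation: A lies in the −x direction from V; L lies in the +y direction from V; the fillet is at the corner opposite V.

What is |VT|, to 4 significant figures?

62.71

The virtual corner opposite V is at (-61.30, 19.30). Tangency of A1 to AT means the radius DT is perpendicular to AT and A1 meets QL tangentially, so DQ is at right angles to QL, with radius 6.1, so the center D sits 6.1 in from both sides at D = (-55.20, 13.20). That places the tangent points at T = (-61.30, 13.20) on AT and Q = (-55.20, 19.30) on QL. Then |VT| = |T − V| = 62.71.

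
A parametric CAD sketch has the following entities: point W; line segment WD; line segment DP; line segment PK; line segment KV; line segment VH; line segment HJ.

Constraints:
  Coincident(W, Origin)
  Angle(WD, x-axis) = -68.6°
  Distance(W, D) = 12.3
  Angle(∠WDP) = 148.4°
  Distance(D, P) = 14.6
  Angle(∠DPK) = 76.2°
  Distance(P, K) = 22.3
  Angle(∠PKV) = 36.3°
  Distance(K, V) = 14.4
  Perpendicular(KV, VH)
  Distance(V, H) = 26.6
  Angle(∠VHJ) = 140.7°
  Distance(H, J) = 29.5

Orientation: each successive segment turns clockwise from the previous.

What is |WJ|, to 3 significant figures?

67.1

W is at the origin; WD runs at -68.6° with length 12.3, so D = (4.49, -11.5). ∠WDP = 148.4° gives DP at -100° from the x-axis; with |DP| = 14.6, P = (1.90, -25.8). ∠DPK = 76.2° gives PK at 156° from the x-axis; with |PK| = 22.3, K = (-18.5, -16.8). ∠PKV = 36.3° gives KV at 12.3° from the x-axis; with |KV| = 14.4, V = (-4.40, -13.7). The perpendicularity gives VH at right angles to KV, so VH runs at -77.7°; with |VH| = 26.6, H = (1.27, -39.7). ∠VHJ = 140.7° gives HJ at -117° from the x-axis; with |HJ| = 29.5, J = (-12.1, -66.0). Then |WJ| = |J − W| = 67.1.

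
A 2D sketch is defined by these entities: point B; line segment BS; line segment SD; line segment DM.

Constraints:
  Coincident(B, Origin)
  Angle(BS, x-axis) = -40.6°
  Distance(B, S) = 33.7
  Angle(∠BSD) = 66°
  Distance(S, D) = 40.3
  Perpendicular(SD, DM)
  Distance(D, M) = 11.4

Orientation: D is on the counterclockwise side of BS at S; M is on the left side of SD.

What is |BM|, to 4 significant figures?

32.91

B is at the origin; BS runs at -40.6° with length 33.7, so S = 33.7·(cos -40.6°, sin -40.6°) = (25.59, -21.93). ∠BSD = 66.0°, so SD runs at -40.6° + (180° − 66.0°) = 73.40° from the x-axis; with |SD| = 40.3, D = S + 40.3·(cos 73.40°, sin 73.40°) = (37.10, 16.69). The perpendicularity gives DM at right angles to SD; with |DM| = 11.4 on the left of SD, M = D + 11.4·(-0.9583, 0.2857) = (26.18, 19.95). Then |BM| = |M − B| = 32.91.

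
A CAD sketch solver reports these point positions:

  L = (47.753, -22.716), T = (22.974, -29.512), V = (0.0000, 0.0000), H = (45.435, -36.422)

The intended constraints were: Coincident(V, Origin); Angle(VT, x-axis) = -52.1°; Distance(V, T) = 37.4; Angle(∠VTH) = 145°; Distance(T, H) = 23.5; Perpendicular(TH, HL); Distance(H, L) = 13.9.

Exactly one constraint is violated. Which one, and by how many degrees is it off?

Perpendicular(TH, HL) — off by 7.50°.

V = (0.00, 0.00) ✓; VT at -52.10° ✓; |VT| = 37.40 ✓; ∠VTH = 145.0° ✓; |TH| = 23.50 ✓; ∠(TH, HL) = 97.50° ✗; |HL| = 13.90 ✓.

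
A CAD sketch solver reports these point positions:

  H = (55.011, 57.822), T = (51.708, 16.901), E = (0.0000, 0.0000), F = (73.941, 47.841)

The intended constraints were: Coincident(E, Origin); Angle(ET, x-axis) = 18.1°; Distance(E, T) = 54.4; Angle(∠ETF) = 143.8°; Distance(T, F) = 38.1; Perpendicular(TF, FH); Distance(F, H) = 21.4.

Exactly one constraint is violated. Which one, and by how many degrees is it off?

Perpendicular(TF, FH) — off by 7.90°.

E = (0.00, 0.00) ✓; ET at 18.10° ✓; |ET| = 54.40 ✓; ∠ETF = 143.8° ✓; |TF| = 38.10 ✓; ∠(TF, FH) = 97.90° ✗; |FH| = 21.40 ✓.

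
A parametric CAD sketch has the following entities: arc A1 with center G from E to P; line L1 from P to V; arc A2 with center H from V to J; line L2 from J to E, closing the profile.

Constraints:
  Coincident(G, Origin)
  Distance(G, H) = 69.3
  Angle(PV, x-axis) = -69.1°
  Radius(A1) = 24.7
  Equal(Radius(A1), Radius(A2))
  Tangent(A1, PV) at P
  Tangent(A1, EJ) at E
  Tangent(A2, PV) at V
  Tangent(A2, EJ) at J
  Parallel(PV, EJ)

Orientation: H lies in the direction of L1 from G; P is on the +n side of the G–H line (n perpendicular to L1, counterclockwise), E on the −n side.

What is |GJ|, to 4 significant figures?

73.57

The slot axis is L1's direction at -69.1°, so u = (cos -69.1°, sin -69.1°) = (0.3567, -0.9342) and n = (−sin -69.1°, cos -69.1°) = (0.9342, 0.3567). G is at the origin and H lies 69.3 along u from G, so H = 69.3·u = (24.72, -64.74). Tangency of A1 to both parallel lines with radius 24.7 puts P and E at G ± 24.7·n: P = (23.07, 8.811), E = (-23.07, -8.811). Equal radii place V and J the same way about H: V = H + 24.7·n = (47.80, -55.93), J = H − 24.7·n = (1.647, -73.55). Then |GJ| = |J − G| = 73.57.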